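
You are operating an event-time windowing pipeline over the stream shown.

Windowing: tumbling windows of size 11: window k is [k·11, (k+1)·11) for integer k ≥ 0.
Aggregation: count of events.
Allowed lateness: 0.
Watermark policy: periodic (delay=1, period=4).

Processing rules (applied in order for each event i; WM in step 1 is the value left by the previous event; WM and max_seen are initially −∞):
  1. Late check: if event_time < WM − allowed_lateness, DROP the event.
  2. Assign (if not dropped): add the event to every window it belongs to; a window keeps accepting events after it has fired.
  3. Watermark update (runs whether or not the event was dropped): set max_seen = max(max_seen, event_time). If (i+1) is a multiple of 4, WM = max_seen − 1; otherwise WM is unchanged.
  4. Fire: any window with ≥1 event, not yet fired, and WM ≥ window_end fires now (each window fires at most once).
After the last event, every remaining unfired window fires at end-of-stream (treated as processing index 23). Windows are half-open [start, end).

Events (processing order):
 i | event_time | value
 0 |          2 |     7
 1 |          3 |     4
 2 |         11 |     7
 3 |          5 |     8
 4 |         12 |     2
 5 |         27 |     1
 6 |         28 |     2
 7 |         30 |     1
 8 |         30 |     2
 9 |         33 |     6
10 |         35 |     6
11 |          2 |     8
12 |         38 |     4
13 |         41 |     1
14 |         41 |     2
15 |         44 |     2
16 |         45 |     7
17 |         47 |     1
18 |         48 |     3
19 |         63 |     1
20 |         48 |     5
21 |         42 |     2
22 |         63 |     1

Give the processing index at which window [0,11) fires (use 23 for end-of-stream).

i=0 t=2 v=7: → [0,11); WM=−∞
i=1 t=3 v=4: → [0,11); WM=−∞
i=2 t=11 v=7: → [11,22); WM=−∞
i=3 t=5 v=8: → [0,11); WM=10
i=4 t=12 v=2: → [11,22); WM=10
i=5 t=27 v=1: → [22,33); WM=10
i=6 t=28 v=2: → [22,33); WM=10
i=7 t=30 v=1: → [22,33); WM=29; [0,11) fires=3 [11,22) fires=2
i=8 t=30 v=2: → [22,33); WM=29
i=9 t=33 v=6: → [33,44); WM=29
i=10 t=35 v=6: → [33,44); WM=29
i=11 t=2 v=8: DROP (t<29-0); WM=34; [22,33) fires=4
i=12 t=38 v=4: → [33,44); WM=34
i=13 t=41 v=1: → [33,44); WM=34
i=14 t=41 v=2: → [33,44); WM=34
i=15 t=44 v=2: → [44,55); WM=43
i=16 t=45 v=7: → [44,55); WM=43
i=17 t=47 v=1: → [44,55); WM=43
i=18 t=48 v=3: → [44,55); WM=43
i=19 t=63 v=1: → [55,66); WM=62; [33,44) fires=5 [44,55) fires=4
i=20 t=48 v=5: DROP (t<62-0); WM=62
i=21 t=42 v=2: DROP (t<62-0); WM=62
i=22 t=63 v=1: → [55,66); WM=62

7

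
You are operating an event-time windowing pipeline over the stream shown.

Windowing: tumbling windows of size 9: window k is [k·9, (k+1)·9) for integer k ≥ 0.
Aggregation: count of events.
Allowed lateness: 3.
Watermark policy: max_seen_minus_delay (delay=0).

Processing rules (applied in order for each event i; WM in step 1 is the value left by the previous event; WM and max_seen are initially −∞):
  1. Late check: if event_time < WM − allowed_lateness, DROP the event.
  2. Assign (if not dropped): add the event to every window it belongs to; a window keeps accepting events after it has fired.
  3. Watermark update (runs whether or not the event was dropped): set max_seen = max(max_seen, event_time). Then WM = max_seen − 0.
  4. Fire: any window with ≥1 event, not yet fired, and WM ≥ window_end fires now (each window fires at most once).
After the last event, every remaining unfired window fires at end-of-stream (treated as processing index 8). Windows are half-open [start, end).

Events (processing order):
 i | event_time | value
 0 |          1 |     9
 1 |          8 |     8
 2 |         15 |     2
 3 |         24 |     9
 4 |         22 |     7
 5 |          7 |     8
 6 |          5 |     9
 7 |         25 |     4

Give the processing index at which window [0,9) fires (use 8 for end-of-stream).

2

i=0 t=1 v=9: → [0,9); WM=1
i=1 t=8 v=8: → [0,9); WM=8
i=2 t=15 v=2: → [9,18); WM=15; [0,9) fires=2
i=3 t=24 v=9: → [18,27); WM=24; [9,18) fires=1
i=4 t=22 v=7: → [18,27); WM=24
i=5 t=7 v=8: DROP (t<24-3); WM=24
i=6 t=5 v=9: DROP (t<24-3); WM=24
i=7 t=25 v=4: → [18,27); WM=25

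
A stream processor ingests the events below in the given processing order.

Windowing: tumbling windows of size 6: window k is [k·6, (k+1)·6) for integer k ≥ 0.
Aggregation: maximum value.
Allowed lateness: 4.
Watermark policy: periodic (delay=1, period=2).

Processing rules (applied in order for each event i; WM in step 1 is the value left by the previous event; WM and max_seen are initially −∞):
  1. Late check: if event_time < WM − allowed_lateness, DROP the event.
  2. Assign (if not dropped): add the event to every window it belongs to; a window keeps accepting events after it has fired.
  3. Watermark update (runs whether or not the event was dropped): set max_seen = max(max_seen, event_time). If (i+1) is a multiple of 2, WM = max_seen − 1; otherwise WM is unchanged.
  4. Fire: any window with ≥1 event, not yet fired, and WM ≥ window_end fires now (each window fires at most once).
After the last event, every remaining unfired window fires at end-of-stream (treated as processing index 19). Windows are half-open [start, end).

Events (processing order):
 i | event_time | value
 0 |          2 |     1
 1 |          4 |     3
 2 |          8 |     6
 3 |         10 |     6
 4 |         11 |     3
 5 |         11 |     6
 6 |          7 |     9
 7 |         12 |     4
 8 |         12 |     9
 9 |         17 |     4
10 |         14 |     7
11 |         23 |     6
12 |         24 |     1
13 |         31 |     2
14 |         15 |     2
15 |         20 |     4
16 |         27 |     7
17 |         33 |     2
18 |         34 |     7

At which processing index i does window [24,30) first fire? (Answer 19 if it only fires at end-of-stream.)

i=0 t=2 v=1: → [0,6); WM=−∞
i=1 t=4 v=3: → [0,6); WM=3
i=2 t=8 v=6: → [6,12); WM=3
i=3 t=10 v=6: → [6,12); WM=9; [0,6) fires=3
i=4 t=11 v=3: → [6,12); WM=9
i=5 t=11 v=6: → [6,12); WM=10
i=6 t=7 v=9: → [6,12); WM=10
i=7 t=12 v=4: → [12,18); WM=11
i=8 t=12 v=9: → [12,18); WM=11
i=9 t=17 v=4: → [12,18); WM=16; [6,12) fires=9
i=10 t=14 v=7: → [12,18); WM=16
i=11 t=23 v=6: → [18,24); WM=22; [12,18) fires=9
i=12 t=24 v=1: → [24,30); WM=22
i=13 t=31 v=2: → [30,36); WM=30; [18,24) fires=6 [24,30) fires=1
i=14 t=15 v=2: DROP (t<30-4); WM=30
i=15 t=20 v=4: DROP (t<30-4); WM=30
i=16 t=27 v=7: → [24,30); WM=30
i=17 t=33 v=2: → [30,36); WM=32
i=18 t=34 v=7: → [30,36); WM=32

13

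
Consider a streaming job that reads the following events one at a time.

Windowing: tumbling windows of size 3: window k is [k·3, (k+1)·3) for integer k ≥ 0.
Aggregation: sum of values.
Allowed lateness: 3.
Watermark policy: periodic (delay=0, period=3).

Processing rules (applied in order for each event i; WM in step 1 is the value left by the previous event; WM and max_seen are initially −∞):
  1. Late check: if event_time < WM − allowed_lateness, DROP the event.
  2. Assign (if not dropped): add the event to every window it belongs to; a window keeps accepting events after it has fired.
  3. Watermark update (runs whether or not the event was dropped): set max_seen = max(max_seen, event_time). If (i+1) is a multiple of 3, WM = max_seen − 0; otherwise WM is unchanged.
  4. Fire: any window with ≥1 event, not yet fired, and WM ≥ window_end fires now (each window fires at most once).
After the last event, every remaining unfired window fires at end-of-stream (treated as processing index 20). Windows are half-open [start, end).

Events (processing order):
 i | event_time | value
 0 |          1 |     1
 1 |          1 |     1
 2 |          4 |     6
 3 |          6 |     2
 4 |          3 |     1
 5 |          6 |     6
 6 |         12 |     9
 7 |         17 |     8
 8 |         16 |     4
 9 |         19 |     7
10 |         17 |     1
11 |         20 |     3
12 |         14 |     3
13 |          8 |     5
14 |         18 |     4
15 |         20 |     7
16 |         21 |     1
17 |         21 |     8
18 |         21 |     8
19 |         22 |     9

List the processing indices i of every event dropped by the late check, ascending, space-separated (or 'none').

12 13

i=0 t=1 v=1: → [0,3); WM=−∞
i=1 t=1 v=1: → [0,3); WM=−∞
i=2 t=4 v=6: → [3,6); WM=4; [0,3) fires=2
i=3 t=6 v=2: → [6,9); WM=4
i=4 t=3 v=1: → [3,6); WM=4
i=5 t=6 v=6: → [6,9); WM=6; [3,6) fires=7
i=6 t=12 v=9: → [12,15); WM=6
i=7 t=17 v=8: → [15,18); WM=6
i=8 t=16 v=4: → [15,18); WM=17; [6,9) fires=8 [12,15) fires=9
i=9 t=19 v=7: → [18,21); WM=17
i=10 t=17 v=1: → [15,18); WM=17
i=11 t=20 v=3: → [18,21); WM=20; [15,18) fires=13
i=12 t=14 v=3: DROP (t<20-3); WM=20
i=13 t=8 v=5: DROP (t<20-3); WM=20
i=14 t=18 v=4: → [18,21); WM=20
i=15 t=20 v=7: → [18,21); WM=20
i=16 t=21 v=1: → [21,24); WM=20
i=17 t=21 v=8: → [21,24); WM=21; [18,21) fires=21
i=18 t=21 v=8: → [21,24); WM=21
i=19 t=22 v=9: → [21,24); WM=21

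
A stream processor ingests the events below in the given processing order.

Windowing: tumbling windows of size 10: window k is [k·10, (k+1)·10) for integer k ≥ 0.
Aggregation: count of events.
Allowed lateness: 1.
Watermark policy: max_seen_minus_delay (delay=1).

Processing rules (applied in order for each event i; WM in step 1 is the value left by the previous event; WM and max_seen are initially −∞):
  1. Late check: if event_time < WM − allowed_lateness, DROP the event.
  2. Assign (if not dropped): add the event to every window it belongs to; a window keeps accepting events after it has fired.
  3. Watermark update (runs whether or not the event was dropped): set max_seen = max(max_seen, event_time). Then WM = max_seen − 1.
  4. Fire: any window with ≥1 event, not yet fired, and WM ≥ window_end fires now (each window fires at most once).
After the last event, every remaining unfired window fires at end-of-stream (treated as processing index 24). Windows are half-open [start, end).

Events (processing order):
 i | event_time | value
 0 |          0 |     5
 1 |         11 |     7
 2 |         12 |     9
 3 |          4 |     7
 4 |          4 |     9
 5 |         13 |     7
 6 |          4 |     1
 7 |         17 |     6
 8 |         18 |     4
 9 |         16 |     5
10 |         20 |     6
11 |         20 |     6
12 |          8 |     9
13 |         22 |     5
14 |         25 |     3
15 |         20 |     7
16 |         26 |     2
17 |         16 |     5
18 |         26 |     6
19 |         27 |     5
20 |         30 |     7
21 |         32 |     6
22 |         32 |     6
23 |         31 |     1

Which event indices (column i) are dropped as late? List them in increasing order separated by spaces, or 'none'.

i=0 t=0 v=5: → [0,10); WM=-1
i=1 t=11 v=7: → [10,20); WM=10; [0,10) fires=1
i=2 t=12 v=9: → [10,20); WM=11
i=3 t=4 v=7: DROP (t<11-1); WM=11
i=4 t=4 v=9: DROP (t<11-1); WM=11
i=5 t=13 v=7: → [10,20); WM=12
i=6 t=4 v=1: DROP (t<12-1); WM=12
i=7 t=17 v=6: → [10,20); WM=16
i=8 t=18 v=4: → [10,20); WM=17
i=9 t=16 v=5: → [10,20); WM=17
i=10 t=20 v=6: → [20,30); WM=19
i=11 t=20 v=6: → [20,30); WM=19
i=12 t=8 v=9: DROP (t<19-1); WM=19
i=13 t=22 v=5: → [20,30); WM=21; [10,20) fires=6
i=14 t=25 v=3: → [20,30); WM=24
i=15 t=20 v=7: DROP (t<24-1); WM=24
i=16 t=26 v=2: → [20,30); WM=25
i=17 t=16 v=5: DROP (t<25-1); WM=25
i=18 t=26 v=6: → [20,30); WM=25
i=19 t=27 v=5: → [20,30); WM=26
i=20 t=30 v=7: → [30,40); WM=29
i=21 t=32 v=6: → [30,40); WM=31; [20,30) fires=7
i=22 t=32 v=6: → [30,40); WM=31
i=23 t=31 v=1: → [30,40); WM=31

3 4 6 12 15 17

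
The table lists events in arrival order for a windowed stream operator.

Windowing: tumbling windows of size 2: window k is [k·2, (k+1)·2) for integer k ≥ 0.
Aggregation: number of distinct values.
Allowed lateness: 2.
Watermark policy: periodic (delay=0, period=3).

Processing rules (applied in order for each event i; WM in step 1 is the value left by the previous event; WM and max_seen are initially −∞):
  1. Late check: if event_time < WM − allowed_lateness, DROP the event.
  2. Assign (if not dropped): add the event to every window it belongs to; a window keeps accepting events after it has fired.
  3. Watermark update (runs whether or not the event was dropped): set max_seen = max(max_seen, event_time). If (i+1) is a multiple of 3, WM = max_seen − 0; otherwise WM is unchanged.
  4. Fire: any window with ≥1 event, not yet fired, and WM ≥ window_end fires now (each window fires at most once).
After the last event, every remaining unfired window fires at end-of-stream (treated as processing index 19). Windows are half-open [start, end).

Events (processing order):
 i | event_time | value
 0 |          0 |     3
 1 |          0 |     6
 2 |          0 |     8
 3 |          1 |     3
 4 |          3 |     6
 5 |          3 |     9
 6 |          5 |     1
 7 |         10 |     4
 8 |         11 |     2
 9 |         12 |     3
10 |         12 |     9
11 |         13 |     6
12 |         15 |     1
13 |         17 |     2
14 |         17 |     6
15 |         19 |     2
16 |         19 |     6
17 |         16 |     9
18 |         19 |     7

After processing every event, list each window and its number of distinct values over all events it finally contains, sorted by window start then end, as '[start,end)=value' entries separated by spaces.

i=0 t=0 v=3: → [0,2); WM=−∞
i=1 t=0 v=6: → [0,2); WM=−∞
i=2 t=0 v=8: → [0,2); WM=0
i=3 t=1 v=3: → [0,2); WM=0
i=4 t=3 v=6: → [2,4); WM=0
i=5 t=3 v=9: → [2,4); WM=3; [0,2) fires=3
i=6 t=5 v=1: → [4,6); WM=3
i=7 t=10 v=4: → [10,12); WM=3
i=8 t=11 v=2: → [10,12); WM=11; [2,4) fires=2 [4,6) fires=1
i=9 t=12 v=3: → [12,14); WM=11
i=10 t=12 v=9: → [12,14); WM=11
i=11 t=13 v=6: → [12,14); WM=13; [10,12) fires=2
i=12 t=15 v=1: → [14,16); WM=13
i=13 t=17 v=2: → [16,18); WM=13
i=14 t=17 v=6: → [16,18); WM=17; [12,14) fires=3 [14,16) fires=1
i=15 t=19 v=2: → [18,20); WM=17
i=16 t=19 v=6: → [18,20); WM=17
i=17 t=16 v=9: → [16,18); WM=19; [16,18) fires=3
i=18 t=19 v=7: → [18,20); WM=19

[0,2)=3 [2,4)=2 [4,6)=1 [10,12)=2 [12,14)=3 [14,16)=1 [16,18)=3 [18,20)=3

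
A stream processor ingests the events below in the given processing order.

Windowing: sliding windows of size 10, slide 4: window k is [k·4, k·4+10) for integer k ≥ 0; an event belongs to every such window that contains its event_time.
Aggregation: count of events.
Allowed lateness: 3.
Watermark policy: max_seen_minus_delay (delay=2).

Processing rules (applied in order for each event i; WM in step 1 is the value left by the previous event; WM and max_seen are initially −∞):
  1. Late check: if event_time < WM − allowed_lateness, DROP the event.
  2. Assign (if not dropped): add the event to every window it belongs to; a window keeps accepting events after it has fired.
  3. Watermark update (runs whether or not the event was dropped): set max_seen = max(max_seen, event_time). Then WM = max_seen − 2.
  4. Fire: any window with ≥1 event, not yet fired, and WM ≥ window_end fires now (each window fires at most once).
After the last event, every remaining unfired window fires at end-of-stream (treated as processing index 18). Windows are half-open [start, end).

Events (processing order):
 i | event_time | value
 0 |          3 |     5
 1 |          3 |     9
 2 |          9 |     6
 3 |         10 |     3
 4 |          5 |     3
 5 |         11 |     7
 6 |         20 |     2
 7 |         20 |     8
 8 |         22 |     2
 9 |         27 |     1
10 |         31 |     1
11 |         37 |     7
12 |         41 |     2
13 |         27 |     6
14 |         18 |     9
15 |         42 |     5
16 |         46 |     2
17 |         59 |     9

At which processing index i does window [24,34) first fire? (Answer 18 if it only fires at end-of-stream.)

11

i=0 t=3 v=5: → [0,10); WM=1
i=1 t=3 v=9: → [0,10); WM=1
i=2 t=9 v=6: → [8,18),[4,14),[0,10); WM=7
i=3 t=10 v=3: → [8,18),[4,14); WM=8
i=4 t=5 v=3: → [4,14),[0,10); WM=8
i=5 t=11 v=7: → [8,18),[4,14); WM=9
i=6 t=20 v=2: → [20,30),[16,26),[12,22); WM=18; [0,10) fires=4 [4,14) fires=4 [8,18) fires=3
i=7 t=20 v=8: → [20,30),[16,26),[12,22); WM=18
i=8 t=22 v=2: → [20,30),[16,26); WM=20
i=9 t=27 v=1: → [24,34),[20,30); WM=25; [12,22) fires=2
i=10 t=31 v=1: → [28,38),[24,34); WM=29; [16,26) fires=3
i=11 t=37 v=7: → [36,46),[32,42),[28,38); WM=35; [20,30) fires=4 [24,34) fires=2
i=12 t=41 v=2: → [40,50),[36,46),[32,42); WM=39; [28,38) fires=2
i=13 t=27 v=6: DROP (t<39-3); WM=39
i=14 t=18 v=9: DROP (t<39-3); WM=39
i=15 t=42 v=5: → [40,50),[36,46); WM=40
i=16 t=46 v=2: → [44,54),[40,50); WM=44; [32,42) fires=2
i=17 t=59 v=9: → [56,66),[52,62); WM=57; [36,46) fires=3 [40,50) fires=3 [44,54) fires=1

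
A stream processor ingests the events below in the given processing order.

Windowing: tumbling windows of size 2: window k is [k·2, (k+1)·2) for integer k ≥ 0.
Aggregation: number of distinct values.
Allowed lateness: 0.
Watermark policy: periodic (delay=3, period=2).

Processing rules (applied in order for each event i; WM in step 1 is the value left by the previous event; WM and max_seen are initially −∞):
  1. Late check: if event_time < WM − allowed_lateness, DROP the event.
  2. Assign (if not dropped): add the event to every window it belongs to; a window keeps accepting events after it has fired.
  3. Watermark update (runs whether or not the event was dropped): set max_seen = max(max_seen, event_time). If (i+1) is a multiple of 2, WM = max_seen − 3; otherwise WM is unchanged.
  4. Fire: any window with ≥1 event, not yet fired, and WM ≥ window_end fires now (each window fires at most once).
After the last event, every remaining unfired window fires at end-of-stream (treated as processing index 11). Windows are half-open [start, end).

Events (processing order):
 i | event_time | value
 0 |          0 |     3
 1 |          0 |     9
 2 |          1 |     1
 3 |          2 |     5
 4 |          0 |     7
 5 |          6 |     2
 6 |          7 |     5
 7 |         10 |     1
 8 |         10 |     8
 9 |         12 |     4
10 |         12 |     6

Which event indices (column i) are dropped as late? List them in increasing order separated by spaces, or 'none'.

none

i=0 t=0 v=3: → [0,2); WM=−∞
i=1 t=0 v=9: → [0,2); WM=-3
i=2 t=1 v=1: → [0,2); WM=-3
i=3 t=2 v=5: → [2,4); WM=-1
i=4 t=0 v=7: → [0,2); WM=-1
i=5 t=6 v=2: → [6,8); WM=3; [0,2) fires=4
i=6 t=7 v=5: → [6,8); WM=3
i=7 t=10 v=1: → [10,12); WM=7; [2,4) fires=1
i=8 t=10 v=8: → [10,12); WM=7
i=9 t=12 v=4: → [12,14); WM=9; [6,8) fires=2
i=10 t=12 v=6: → [12,14); WM=9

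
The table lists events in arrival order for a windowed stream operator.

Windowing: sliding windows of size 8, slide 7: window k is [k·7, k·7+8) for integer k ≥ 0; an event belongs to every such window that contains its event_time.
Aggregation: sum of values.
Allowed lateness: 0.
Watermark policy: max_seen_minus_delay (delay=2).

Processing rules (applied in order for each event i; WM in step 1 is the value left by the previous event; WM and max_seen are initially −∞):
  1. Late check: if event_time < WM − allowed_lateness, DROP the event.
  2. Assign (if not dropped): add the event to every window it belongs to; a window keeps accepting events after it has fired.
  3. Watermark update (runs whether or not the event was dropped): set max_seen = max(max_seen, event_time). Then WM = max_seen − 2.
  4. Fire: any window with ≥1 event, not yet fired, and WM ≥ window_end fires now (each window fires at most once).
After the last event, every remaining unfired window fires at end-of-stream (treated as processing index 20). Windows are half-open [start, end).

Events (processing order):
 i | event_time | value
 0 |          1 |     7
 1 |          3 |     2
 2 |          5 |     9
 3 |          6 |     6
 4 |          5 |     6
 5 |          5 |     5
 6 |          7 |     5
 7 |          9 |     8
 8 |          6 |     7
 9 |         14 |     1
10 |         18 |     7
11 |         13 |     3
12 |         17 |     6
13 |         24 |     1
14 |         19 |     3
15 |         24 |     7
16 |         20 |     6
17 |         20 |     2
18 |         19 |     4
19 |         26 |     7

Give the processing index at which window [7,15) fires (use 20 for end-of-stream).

i=0 t=1 v=7: → [0,8); WM=-1
i=1 t=3 v=2: → [0,8); WM=1
i=2 t=5 v=9: → [0,8); WM=3
i=3 t=6 v=6: → [0,8); WM=4
i=4 t=5 v=6: → [0,8); WM=4
i=5 t=5 v=5: → [0,8); WM=4
i=6 t=7 v=5: → [7,15),[0,8); WM=5
i=7 t=9 v=8: → [7,15); WM=7
i=8 t=6 v=7: DROP (t<7-0); WM=7
i=9 t=14 v=1: → [14,22),[7,15); WM=12; [0,8) fires=40
i=10 t=18 v=7: → [14,22); WM=16; [7,15) fires=14
i=11 t=13 v=3: DROP (t<16-0); WM=16
i=12 t=17 v=6: → [14,22); WM=16
i=13 t=24 v=1: → [21,29); WM=22; [14,22) fires=14
i=14 t=19 v=3: DROP (t<22-0); WM=22
i=15 t=24 v=7: → [21,29); WM=22
i=16 t=20 v=6: DROP (t<22-0); WM=22
i=17 t=20 v=2: DROP (t<22-0); WM=22
i=18 t=19 v=4: DROP (t<22-0); WM=22
i=19 t=26 v=7: → [21,29); WM=24

10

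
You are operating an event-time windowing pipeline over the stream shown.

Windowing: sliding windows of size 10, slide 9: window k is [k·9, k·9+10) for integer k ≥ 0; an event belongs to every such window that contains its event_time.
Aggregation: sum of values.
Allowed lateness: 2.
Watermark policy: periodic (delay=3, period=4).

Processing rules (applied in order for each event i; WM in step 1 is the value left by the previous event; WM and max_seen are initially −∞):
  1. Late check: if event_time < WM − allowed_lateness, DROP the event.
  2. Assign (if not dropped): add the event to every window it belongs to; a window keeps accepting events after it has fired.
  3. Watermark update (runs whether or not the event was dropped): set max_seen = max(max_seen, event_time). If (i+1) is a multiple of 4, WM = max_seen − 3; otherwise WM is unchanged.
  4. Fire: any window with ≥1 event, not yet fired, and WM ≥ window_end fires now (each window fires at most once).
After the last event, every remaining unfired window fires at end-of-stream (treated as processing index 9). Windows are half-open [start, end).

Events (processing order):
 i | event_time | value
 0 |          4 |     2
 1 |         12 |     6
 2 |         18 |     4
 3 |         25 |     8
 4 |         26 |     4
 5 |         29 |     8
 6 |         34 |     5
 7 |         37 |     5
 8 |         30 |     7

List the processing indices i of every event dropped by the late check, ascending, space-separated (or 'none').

8

i=0 t=4 v=2: → [0,10); WM=−∞
i=1 t=12 v=6: → [9,19); WM=−∞
i=2 t=18 v=4: → [18,28),[9,19); WM=−∞
i=3 t=25 v=8: → [18,28); WM=22; [0,10) fires=2 [9,19) fires=10
i=4 t=26 v=4: → [18,28); WM=22
i=5 t=29 v=8: → [27,37); WM=22
i=6 t=34 v=5: → [27,37); WM=22
i=7 t=37 v=5: → [36,46); WM=34; [18,28) fires=16
i=8 t=30 v=7: DROP (t<34-2); WM=34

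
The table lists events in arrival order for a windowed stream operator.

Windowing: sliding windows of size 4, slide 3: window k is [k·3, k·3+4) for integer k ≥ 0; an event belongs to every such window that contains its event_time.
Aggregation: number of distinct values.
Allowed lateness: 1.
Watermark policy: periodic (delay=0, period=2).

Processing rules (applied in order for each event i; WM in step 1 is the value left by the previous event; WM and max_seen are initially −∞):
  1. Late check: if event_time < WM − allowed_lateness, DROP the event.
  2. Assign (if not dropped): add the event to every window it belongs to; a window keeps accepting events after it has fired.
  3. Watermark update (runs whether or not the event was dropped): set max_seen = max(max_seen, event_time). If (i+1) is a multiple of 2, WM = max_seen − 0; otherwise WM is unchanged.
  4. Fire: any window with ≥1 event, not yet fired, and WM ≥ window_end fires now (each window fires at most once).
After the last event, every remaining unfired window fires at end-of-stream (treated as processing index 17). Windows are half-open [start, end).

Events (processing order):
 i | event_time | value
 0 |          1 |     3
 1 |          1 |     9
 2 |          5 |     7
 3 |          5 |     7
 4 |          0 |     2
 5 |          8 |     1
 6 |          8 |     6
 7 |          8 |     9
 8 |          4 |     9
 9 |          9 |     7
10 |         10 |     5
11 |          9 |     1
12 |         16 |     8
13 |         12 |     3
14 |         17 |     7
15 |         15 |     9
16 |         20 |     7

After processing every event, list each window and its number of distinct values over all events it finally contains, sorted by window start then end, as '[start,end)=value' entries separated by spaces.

[0,4)=2 [3,7)=1 [6,10)=4 [9,13)=4 [12,16)=2 [15,19)=3 [18,22)=1

i=0 t=1 v=3: → [0,4); WM=−∞
i=1 t=1 v=9: → [0,4); WM=1
i=2 t=5 v=7: → [3,7); WM=1
i=3 t=5 v=7: → [3,7); WM=5; [0,4) fires=2
i=4 t=0 v=2: DROP (t<5-1); WM=5
i=5 t=8 v=1: → [6,10); WM=8; [3,7) fires=1
i=6 t=8 v=6: → [6,10); WM=8
i=7 t=8 v=9: → [6,10); WM=8
i=8 t=4 v=9: DROP (t<8-1); WM=8
i=9 t=9 v=7: → [9,13),[6,10); WM=9
i=10 t=10 v=5: → [9,13); WM=9
i=11 t=9 v=1: → [9,13),[6,10); WM=10; [6,10) fires=4
i=12 t=16 v=8: → [15,19); WM=10
i=13 t=12 v=3: → [12,16),[9,13); WM=16; [9,13) fires=4 [12,16) fires=1
i=14 t=17 v=7: → [15,19); WM=16
i=15 t=15 v=9: → [15,19),[12,16); WM=17
i=16 t=20 v=7: → [18,22); WM=17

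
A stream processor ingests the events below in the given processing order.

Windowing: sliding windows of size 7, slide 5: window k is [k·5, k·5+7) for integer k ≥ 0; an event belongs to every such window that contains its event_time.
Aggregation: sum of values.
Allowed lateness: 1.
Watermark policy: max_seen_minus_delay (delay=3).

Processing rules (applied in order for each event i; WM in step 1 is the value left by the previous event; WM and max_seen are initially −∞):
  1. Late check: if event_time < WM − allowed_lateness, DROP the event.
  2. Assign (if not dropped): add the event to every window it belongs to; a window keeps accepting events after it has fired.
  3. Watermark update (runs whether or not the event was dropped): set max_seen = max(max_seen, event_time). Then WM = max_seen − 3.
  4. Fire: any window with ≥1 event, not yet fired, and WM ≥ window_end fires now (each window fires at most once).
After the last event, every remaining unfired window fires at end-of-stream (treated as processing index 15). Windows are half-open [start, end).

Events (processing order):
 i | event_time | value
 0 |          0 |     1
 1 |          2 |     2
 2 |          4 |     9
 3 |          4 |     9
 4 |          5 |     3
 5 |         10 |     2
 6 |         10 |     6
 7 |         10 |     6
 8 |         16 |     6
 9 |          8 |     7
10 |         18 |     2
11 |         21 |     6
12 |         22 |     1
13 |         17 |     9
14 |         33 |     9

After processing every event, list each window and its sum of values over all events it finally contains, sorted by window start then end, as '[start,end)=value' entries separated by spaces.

i=0 t=0 v=1: → [0,7); WM=-3
i=1 t=2 v=2: → [0,7); WM=-1
i=2 t=4 v=9: → [0,7); WM=1
i=3 t=4 v=9: → [0,7); WM=1
i=4 t=5 v=3: → [5,12),[0,7); WM=2
i=5 t=10 v=2: → [10,17),[5,12); WM=7; [0,7) fires=24
i=6 t=10 v=6: → [10,17),[5,12); WM=7
i=7 t=10 v=6: → [10,17),[5,12); WM=7
i=8 t=16 v=6: → [15,22),[10,17); WM=13; [5,12) fires=17
i=9 t=8 v=7: DROP (t<13-1); WM=13
i=10 t=18 v=2: → [15,22); WM=15
i=11 t=21 v=6: → [20,27),[15,22); WM=18; [10,17) fires=20
i=12 t=22 v=1: → [20,27); WM=19
i=13 t=17 v=9: DROP (t<19-1); WM=19
i=14 t=33 v=9: → [30,37); WM=30; [15,22) fires=14 [20,27) fires=7

[0,7)=24 [5,12)=17 [10,17)=20 [15,22)=14 [20,27)=7 [30,37)=9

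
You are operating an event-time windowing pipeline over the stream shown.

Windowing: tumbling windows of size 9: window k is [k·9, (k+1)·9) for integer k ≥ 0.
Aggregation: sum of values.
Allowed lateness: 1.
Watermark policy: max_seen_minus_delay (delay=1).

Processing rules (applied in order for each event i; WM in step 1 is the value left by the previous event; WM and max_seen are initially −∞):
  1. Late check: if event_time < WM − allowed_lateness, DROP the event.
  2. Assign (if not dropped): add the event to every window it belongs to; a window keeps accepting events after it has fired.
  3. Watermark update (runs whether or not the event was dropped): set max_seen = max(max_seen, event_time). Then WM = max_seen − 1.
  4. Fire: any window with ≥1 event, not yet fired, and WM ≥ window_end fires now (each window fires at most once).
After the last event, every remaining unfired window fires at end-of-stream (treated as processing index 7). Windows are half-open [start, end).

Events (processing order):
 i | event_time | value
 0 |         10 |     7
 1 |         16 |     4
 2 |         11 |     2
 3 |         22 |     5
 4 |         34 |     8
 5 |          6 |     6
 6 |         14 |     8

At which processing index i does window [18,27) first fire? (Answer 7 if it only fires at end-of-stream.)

i=0 t=10 v=7: → [9,18); WM=9
i=1 t=16 v=4: → [9,18); WM=15
i=2 t=11 v=2: DROP (t<15-1); WM=15
i=3 t=22 v=5: → [18,27); WM=21; [9,18) fires=11
i=4 t=34 v=8: → [27,36); WM=33; [18,27) fires=5
i=5 t=6 v=6: DROP (t<33-1); WM=33
i=6 t=14 v=8: DROP (t<33-1); WM=33

4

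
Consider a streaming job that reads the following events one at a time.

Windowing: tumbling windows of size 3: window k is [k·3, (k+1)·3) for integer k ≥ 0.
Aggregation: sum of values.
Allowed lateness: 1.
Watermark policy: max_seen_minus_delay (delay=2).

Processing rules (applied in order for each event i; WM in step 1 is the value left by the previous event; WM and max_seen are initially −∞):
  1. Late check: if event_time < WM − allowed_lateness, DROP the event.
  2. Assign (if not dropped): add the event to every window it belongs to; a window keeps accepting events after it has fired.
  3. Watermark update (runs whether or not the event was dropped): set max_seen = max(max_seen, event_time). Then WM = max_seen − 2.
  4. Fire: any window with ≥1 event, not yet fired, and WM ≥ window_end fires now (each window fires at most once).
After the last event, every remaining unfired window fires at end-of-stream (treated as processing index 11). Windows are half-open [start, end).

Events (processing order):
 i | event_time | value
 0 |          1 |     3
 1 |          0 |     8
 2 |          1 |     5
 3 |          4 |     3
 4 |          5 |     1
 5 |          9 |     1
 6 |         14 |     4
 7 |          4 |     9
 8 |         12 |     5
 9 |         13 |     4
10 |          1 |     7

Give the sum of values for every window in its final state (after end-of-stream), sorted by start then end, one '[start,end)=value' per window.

[0,3)=16 [3,6)=4 [9,12)=1 [12,15)=13

i=0 t=1 v=3: → [0,3); WM=-1
i=1 t=0 v=8: → [0,3); WM=-1
i=2 t=1 v=5: → [0,3); WM=-1
i=3 t=4 v=3: → [3,6); WM=2
i=4 t=5 v=1: → [3,6); WM=3; [0,3) fires=16
i=5 t=9 v=1: → [9,12); WM=7; [3,6) fires=4
i=6 t=14 v=4: → [12,15); WM=12; [9,12) fires=1
i=7 t=4 v=9: DROP (t<12-1); WM=12
i=8 t=12 v=5: → [12,15); WM=12
i=9 t=13 v=4: → [12,15); WM=12
i=10 t=1 v=7: DROP (t<12-1); WM=12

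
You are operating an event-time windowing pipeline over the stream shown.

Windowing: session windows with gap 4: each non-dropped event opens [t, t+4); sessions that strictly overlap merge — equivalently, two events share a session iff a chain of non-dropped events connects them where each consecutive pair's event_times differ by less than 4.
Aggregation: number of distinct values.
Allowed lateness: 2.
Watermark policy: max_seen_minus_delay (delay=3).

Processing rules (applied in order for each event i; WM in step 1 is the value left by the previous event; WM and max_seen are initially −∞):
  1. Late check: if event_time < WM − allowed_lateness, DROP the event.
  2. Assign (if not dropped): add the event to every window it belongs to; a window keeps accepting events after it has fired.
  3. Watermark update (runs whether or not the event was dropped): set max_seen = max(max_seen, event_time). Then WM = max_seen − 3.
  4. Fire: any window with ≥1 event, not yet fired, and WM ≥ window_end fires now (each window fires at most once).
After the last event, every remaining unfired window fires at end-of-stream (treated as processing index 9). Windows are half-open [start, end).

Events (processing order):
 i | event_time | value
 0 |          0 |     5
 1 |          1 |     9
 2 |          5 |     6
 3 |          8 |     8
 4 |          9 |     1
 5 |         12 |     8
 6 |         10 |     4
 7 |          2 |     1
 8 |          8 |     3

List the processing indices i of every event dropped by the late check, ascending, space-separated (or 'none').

i=0 t=0 v=5: → [0,4); WM=-3
i=1 t=1 v=9: → [0,5); WM=-2
i=2 t=5 v=6: → [5,9); WM=2
i=3 t=8 v=8: → [5,12); WM=5
i=4 t=9 v=1: → [5,13); WM=6
i=5 t=12 v=8: → [5,16); WM=9
i=6 t=10 v=4: → [5,16); WM=9
i=7 t=2 v=1: DROP (t<9-2); WM=9
i=8 t=8 v=3: → [5,16); WM=9

7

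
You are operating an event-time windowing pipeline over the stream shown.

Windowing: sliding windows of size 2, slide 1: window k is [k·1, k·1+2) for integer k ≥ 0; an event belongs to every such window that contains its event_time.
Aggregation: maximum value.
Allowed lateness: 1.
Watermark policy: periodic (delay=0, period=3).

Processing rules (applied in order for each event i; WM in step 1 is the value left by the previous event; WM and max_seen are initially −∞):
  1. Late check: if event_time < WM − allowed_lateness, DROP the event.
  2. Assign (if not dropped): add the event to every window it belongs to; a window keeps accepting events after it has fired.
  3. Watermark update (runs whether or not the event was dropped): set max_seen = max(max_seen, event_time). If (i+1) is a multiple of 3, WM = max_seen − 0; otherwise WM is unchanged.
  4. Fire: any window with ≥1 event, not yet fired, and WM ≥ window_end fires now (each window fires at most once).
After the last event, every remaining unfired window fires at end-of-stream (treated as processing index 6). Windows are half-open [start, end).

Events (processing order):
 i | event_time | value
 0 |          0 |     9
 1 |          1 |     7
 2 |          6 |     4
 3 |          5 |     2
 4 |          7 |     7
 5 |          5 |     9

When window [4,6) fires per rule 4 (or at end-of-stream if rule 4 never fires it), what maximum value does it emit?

i=0 t=0 v=9: → [0,2); WM=−∞
i=1 t=1 v=7: → [1,3),[0,2); WM=−∞
i=2 t=6 v=4: → [6,8),[5,7); WM=6; [0,2) fires=9 [1,3) fires=7
i=3 t=5 v=2: → [5,7),[4,6); WM=6; [4,6) fires=2
i=4 t=7 v=7: → [7,9),[6,8); WM=6
i=5 t=5 v=9: → [5,7),[4,6); WM=7; [5,7) fires=9

2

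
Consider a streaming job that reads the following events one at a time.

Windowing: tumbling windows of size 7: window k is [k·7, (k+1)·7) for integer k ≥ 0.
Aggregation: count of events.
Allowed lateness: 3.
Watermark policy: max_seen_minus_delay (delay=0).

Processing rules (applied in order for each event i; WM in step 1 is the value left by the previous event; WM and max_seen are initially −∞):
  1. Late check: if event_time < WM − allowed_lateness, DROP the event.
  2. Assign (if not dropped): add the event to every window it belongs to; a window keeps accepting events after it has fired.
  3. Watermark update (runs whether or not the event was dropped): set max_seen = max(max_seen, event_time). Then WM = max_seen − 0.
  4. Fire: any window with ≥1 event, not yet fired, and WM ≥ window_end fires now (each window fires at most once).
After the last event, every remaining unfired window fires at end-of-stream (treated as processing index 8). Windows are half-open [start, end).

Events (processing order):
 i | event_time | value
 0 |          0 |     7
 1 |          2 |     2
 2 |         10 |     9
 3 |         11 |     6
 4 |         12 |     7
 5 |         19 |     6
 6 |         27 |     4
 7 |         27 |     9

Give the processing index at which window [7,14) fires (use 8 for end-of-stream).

5

i=0 t=0 v=7: → [0,7); WM=0
i=1 t=2 v=2: → [0,7); WM=2
i=2 t=10 v=9: → [7,14); WM=10; [0,7) fires=2
i=3 t=11 v=6: → [7,14); WM=11
i=4 t=12 v=7: → [7,14); WM=12
i=5 t=19 v=6: → [14,21); WM=19; [7,14) fires=3
i=6 t=27 v=4: → [21,28); WM=27; [14,21) fires=1
i=7 t=27 v=9: → [21,28); WM=27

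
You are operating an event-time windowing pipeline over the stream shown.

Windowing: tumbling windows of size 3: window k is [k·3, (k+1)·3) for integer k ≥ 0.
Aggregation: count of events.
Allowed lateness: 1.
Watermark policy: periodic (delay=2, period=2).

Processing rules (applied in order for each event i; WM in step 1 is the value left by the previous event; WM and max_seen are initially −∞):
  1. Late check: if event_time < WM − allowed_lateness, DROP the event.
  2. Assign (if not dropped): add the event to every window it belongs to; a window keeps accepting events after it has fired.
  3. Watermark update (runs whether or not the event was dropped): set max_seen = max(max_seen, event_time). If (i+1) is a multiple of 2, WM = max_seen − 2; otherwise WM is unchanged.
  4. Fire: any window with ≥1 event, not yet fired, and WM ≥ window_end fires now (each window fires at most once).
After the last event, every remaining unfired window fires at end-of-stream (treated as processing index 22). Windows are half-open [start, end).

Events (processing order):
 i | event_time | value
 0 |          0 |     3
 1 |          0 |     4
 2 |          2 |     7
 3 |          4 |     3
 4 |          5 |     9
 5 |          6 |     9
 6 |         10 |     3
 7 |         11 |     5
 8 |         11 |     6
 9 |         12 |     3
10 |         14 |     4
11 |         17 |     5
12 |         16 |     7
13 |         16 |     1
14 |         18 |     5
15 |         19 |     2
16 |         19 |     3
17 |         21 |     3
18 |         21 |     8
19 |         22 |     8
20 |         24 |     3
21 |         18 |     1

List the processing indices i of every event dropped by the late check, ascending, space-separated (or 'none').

i=0 t=0 v=3: → [0,3); WM=−∞
i=1 t=0 v=4: → [0,3); WM=-2
i=2 t=2 v=7: → [0,3); WM=-2
i=3 t=4 v=3: → [3,6); WM=2
i=4 t=5 v=9: → [3,6); WM=2
i=5 t=6 v=9: → [6,9); WM=4; [0,3) fires=3
i=6 t=10 v=3: → [9,12); WM=4
i=7 t=11 v=5: → [9,12); WM=9; [3,6) fires=2 [6,9) fires=1
i=8 t=11 v=6: → [9,12); WM=9
i=9 t=12 v=3: → [12,15); WM=10
i=10 t=14 v=4: → [12,15); WM=10
i=11 t=17 v=5: → [15,18); WM=15; [9,12) fires=3 [12,15) fires=2
i=12 t=16 v=7: → [15,18); WM=15
i=13 t=16 v=1: → [15,18); WM=15
i=14 t=18 v=5: → [18,21); WM=15
i=15 t=19 v=2: → [18,21); WM=17
i=16 t=19 v=3: → [18,21); WM=17
i=17 t=21 v=3: → [21,24); WM=19; [15,18) fires=3
i=18 t=21 v=8: → [21,24); WM=19
i=19 t=22 v=8: → [21,24); WM=20
i=20 t=24 v=3: → [24,27); WM=20
i=21 t=18 v=1: DROP (t<20-1); WM=22; [18,21) fires=3

21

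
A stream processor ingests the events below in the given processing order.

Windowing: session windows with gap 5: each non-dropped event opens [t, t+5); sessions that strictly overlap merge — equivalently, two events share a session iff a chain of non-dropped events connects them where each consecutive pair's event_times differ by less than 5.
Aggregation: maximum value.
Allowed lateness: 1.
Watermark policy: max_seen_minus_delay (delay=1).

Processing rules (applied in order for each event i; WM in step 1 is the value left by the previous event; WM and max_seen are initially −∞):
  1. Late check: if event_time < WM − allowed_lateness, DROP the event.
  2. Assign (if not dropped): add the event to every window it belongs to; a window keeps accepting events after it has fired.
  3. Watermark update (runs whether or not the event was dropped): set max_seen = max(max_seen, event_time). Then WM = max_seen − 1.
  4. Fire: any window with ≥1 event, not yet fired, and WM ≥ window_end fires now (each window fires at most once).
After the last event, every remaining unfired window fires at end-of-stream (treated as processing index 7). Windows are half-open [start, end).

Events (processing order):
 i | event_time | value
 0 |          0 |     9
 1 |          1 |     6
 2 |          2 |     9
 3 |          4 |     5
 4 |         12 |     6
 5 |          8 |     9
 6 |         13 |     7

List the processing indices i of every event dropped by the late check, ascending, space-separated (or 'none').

5

i=0 t=0 v=9: → [0,5); WM=-1
i=1 t=1 v=6: → [0,6); WM=0
i=2 t=2 v=9: → [0,7); WM=1
i=3 t=4 v=5: → [0,9); WM=3
i=4 t=12 v=6: → [12,17); WM=11
i=5 t=8 v=9: DROP (t<11-1); WM=11
i=6 t=13 v=7: → [12,18); WM=12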